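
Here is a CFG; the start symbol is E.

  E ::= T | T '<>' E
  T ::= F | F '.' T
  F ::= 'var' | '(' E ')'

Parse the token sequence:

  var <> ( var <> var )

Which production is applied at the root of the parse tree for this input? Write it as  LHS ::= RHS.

[E [T [F var]] <> [E [T [F ( [E [T [F var]] <> [E [T [F var]]]] )]]]]

E ::= T '<>' E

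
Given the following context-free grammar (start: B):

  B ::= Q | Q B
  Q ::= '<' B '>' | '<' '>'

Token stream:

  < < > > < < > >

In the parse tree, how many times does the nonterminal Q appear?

4

[B [Q < [B [Q < >]] >] [B [Q < [B [Q < >]] >]]]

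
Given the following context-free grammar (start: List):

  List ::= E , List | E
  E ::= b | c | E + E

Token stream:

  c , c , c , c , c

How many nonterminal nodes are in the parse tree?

[List [E c] , [List [E c] , [List [E c] , [List [E c] , [List [E c]]]]]]

10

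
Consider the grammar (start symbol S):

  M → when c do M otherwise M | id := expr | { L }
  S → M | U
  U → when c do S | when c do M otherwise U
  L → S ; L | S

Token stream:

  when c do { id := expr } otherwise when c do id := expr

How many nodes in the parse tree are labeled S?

[S [U when c do [M { [L [S [M id := expr]]] }] otherwise [U when c do [S [M id := expr]]]]]

3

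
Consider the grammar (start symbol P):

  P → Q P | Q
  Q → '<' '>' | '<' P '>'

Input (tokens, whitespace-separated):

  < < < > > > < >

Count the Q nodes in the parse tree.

4

[P [Q < [P [Q < [P [Q < >]] >]] >] [P [Q < >]]]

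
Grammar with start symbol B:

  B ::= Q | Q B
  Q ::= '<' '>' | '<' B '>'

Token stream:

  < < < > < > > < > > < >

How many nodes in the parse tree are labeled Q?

6

[B [Q < [B [Q < [B [Q < >] [B [Q < >]]] >] [B [Q < >]]] >] [B [Q < >]]]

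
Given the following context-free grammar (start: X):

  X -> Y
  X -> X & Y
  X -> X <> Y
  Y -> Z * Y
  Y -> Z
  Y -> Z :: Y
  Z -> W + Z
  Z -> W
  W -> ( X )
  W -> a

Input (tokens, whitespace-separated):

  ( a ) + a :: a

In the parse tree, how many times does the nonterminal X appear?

2

[X [Y [Z [W ( [X [Y [Z [W a]]]] )] + [Z [W a]]] :: [Y [Z [W a]]]]]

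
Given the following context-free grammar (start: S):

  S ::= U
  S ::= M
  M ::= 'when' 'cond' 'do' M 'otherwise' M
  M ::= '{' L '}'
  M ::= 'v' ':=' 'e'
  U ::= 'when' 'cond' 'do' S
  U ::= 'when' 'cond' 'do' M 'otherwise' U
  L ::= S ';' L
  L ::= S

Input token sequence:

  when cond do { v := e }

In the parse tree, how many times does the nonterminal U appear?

[S [U when cond do [S [M { [L [S [M v := e]]] }]]]]

1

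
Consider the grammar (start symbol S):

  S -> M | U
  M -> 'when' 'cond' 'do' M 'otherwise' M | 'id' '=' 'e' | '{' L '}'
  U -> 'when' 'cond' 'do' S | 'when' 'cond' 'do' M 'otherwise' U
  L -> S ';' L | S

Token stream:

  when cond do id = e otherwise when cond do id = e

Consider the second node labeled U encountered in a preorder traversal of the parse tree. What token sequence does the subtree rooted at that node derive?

when cond do id = e

[S [U when cond do [M id = e] otherwise [U when cond do [S [M id = e]]]]]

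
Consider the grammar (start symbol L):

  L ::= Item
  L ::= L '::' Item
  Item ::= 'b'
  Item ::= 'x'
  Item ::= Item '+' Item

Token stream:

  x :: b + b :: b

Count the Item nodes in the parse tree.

5

[L [L [L [Item x]] :: [Item [Item b] + [Item b]]] :: [Item b]]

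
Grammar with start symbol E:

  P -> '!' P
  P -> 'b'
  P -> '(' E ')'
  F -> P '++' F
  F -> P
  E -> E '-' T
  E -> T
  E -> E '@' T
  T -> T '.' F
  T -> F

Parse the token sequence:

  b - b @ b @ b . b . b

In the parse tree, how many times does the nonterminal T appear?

[E [E [E [E [T [F [P b]]]] - [T [F [P b]]]] @ [T [F [P b]]]] @ [T [T [T [F [P b]]] . [F [P b]]] . [F [P b]]]]

6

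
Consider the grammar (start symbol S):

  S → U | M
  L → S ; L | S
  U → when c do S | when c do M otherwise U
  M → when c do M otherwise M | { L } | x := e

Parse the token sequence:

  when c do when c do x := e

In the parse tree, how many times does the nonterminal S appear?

3

[S [U when c do [S [U when c do [S [M x := e]]]]]]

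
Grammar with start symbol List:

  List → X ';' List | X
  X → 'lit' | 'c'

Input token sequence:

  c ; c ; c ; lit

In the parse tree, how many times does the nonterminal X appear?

[List [X c] ; [List [X c] ; [List [X c] ; [List [X lit]]]]]

4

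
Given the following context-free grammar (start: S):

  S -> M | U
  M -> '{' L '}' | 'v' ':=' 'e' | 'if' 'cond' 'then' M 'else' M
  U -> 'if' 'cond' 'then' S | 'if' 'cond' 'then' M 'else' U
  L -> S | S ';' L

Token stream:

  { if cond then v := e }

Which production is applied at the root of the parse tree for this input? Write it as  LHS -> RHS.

[S [M { [L [S [U if cond then [S [M v := e]]]]] }]]

S -> M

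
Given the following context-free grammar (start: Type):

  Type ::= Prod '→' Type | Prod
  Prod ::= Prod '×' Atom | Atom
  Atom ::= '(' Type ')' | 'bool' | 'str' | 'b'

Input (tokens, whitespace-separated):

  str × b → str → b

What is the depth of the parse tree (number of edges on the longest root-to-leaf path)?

[Type [Prod [Prod [Atom str]] × [Atom b]] → [Type [Prod [Atom str]] → [Type [Prod [Atom b]]]]]

5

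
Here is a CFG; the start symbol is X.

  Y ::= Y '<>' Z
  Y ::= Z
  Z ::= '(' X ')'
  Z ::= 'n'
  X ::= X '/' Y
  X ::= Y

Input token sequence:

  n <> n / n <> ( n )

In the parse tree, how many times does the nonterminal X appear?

3

[X [X [Y [Y [Z n]] <> [Z n]]] / [Y [Y [Z n]] <> [Z ( [X [Y [Z n]]] )]]]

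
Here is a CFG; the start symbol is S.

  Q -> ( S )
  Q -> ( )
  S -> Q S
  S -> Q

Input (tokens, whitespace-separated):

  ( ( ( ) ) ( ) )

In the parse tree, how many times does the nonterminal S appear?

[S [Q ( [S [Q ( [S [Q ( )]] )] [S [Q ( )]]] )]]

4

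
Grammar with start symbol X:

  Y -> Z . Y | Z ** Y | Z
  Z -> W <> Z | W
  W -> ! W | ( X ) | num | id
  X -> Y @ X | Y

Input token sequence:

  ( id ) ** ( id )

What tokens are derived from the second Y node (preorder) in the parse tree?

[X [Y [Z [W ( [X [Y [Z [W id]]]] )]] ** [Y [Z [W ( [X [Y [Z [W id]]]] )]]]]]

id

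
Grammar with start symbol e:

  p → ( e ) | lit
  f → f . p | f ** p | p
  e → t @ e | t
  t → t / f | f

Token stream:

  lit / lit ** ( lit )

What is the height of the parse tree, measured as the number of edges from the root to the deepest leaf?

8

[e [t [t [f [p lit]]] / [f [f [p lit]] ** [p ( [e [t [f [p lit]]]] )]]]]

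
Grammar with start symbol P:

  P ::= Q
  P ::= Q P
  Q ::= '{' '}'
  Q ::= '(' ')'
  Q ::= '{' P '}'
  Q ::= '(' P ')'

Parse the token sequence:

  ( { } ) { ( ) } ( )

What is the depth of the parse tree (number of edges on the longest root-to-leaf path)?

[P [Q ( [P [Q { }]] )] [P [Q { [P [Q ( )]] }] [P [Q ( )]]]]

5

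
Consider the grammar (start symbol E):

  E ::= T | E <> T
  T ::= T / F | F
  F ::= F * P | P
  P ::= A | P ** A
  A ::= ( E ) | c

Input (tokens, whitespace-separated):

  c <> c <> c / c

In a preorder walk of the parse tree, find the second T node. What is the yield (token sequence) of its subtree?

[E [E [E [T [F [P [A c]]]]] <> [T [F [P [A c]]]]] <> [T [T [F [P [A c]]]] / [F [P [A c]]]]]

c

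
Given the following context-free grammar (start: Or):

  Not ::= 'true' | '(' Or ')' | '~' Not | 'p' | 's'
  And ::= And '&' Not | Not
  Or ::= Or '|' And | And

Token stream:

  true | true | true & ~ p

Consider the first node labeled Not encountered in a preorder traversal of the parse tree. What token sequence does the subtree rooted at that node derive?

true

[Or [Or [Or [And [Not true]]] | [And [Not true]]] | [And [And [Not true]] & [Not ~ [Not p]]]]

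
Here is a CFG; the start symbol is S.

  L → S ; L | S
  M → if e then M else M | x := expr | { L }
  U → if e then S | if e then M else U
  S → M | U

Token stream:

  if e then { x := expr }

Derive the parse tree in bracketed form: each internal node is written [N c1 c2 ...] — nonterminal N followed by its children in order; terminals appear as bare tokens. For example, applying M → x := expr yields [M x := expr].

[S [U if e then [S [M { [L [S [M x := expr]]] }]]]]

S
U
if e then S
if e then M
if e then { L }
if e then { S }
if e then { M }
if e then { x := expr }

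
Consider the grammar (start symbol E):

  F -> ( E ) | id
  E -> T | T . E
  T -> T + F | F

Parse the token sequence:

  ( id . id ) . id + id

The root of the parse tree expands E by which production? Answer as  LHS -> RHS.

E -> T . E

[E [T [F ( [E [T [F id]] . [E [T [F id]]]] )]] . [E [T [T [F id]] + [F id]]]]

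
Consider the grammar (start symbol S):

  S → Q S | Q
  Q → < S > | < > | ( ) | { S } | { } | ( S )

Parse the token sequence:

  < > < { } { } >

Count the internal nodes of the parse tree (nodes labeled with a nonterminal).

8

[S [Q < >] [S [Q < [S [Q { }] [S [Q { }]]] >]]]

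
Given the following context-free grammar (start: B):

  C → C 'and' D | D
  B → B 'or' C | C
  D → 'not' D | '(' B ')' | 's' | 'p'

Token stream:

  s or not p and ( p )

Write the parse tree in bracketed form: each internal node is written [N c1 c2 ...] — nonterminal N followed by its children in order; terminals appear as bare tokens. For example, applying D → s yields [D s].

[B [B [C [D s]]] or [C [C [D not [D p]]] and [D ( [B [C [D p]]] )]]]

B
B or C
C or C
D or C
s or C
s or C and D
s or D and D
s or not D and D
s or not p and D
s or not p and ( B )
s or not p and ( C )
s or not p and ( D )
s or not p and ( p )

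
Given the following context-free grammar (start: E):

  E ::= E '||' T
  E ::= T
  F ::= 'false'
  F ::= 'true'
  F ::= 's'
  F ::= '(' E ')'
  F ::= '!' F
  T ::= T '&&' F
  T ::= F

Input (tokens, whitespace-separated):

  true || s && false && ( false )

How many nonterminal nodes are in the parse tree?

13

[E [E [T [F true]]] || [T [T [T [F s]] && [F false]] && [F ( [E [T [F false]]] )]]]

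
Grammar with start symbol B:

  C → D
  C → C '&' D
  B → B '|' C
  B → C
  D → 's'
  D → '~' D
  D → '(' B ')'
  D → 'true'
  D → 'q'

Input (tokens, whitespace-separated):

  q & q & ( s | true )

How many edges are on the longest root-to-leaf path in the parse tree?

[B [C [C [C [D q]] & [D q]] & [D ( [B [B [C [D s]]] | [C [D true]]] )]]]

7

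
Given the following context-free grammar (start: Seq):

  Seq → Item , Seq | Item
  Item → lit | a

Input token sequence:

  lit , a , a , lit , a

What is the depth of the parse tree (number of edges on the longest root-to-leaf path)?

[Seq [Item lit] , [Seq [Item a] , [Seq [Item a] , [Seq [Item lit] , [Seq [Item a]]]]]]

6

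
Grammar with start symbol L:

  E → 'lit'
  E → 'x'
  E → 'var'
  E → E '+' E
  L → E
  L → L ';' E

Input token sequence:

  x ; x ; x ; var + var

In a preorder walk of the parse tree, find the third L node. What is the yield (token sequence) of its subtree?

[L [L [L [L [E x]] ; [E x]] ; [E x]] ; [E [E var] + [E var]]]

x ; x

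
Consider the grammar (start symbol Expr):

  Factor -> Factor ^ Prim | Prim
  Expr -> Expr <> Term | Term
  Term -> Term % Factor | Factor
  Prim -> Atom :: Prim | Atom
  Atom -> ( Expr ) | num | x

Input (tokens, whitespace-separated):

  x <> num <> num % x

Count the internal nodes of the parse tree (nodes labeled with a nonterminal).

19

[Expr [Expr [Expr [Term [Factor [Prim [Atom x]]]]] <> [Term [Factor [Prim [Atom num]]]]] <> [Term [Term [Factor [Prim [Atom num]]]] % [Factor [Prim [Atom x]]]]]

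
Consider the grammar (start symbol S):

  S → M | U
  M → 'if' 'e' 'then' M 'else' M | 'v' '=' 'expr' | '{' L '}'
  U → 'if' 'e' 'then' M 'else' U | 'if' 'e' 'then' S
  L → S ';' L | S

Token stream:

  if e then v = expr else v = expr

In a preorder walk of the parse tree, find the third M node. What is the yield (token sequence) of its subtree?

[S [M if e then [M v = expr] else [M v = expr]]]

v = expr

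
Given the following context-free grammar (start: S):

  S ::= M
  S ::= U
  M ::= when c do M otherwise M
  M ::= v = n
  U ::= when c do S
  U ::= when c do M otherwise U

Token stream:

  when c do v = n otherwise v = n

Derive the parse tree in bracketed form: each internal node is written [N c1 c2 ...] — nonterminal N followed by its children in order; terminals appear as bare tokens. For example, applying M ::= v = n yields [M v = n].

S
M
when c do M otherwise M
when c do v = n otherwise M
when c do v = n otherwise v = n

[S [M when c do [M v = n] otherwise [M v = n]]]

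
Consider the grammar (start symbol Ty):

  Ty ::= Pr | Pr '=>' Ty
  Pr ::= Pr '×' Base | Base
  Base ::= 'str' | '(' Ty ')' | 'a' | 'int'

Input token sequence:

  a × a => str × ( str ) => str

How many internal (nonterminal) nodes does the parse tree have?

[Ty [Pr [Pr [Base a]] × [Base a]] => [Ty [Pr [Pr [Base str]] × [Base ( [Ty [Pr [Base str]]] )]] => [Ty [Pr [Base str]]]]]

16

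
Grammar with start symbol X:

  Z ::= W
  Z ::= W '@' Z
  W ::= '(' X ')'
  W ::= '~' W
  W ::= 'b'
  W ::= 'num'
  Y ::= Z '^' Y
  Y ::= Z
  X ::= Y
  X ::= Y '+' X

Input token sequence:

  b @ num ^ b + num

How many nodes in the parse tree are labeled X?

2

[X [Y [Z [W b] @ [Z [W num]]] ^ [Y [Z [W b]]]] + [X [Y [Z [W num]]]]]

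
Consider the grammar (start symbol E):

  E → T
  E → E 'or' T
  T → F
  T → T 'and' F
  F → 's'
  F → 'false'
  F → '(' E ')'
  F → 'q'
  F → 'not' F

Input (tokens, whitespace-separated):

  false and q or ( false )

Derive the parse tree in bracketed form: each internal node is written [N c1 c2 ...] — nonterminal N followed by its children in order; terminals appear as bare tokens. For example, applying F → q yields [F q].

E
E or T
T or T
T and F or T
F and F or T
false and F or T
false and q or T
false and q or F
false and q or ( E )
false and q or ( T )
false and q or ( F )
false and q or ( false )

[E [E [T [T [F false]] and [F q]]] or [T [F ( [E [T [F false]]] )]]]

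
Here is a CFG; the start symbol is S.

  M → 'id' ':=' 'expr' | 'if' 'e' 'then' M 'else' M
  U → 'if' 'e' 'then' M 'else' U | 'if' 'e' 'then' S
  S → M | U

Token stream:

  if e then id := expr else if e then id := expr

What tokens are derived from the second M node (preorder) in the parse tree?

[S [U if e then [M id := expr] else [U if e then [S [M id := expr]]]]]

id := expr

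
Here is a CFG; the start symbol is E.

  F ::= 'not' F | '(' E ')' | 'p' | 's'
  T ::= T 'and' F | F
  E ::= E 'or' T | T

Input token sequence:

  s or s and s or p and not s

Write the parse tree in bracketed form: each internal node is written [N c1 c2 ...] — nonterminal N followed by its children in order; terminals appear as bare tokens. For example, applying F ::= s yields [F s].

E
E or T
E or T or T
T or T or T
F or T or T
s or T or T
s or T and F or T
s or F and F or T
s or s and F or T
s or s and s or T
s or s and s or T and F
s or s and s or F and F
s or s and s or p and F
s or s and s or p and not F
s or s and s or p and not s

[E [E [E [T [F s]]] or [T [T [F s]] and [F s]]] or [T [T [F p]] and [F not [F s]]]]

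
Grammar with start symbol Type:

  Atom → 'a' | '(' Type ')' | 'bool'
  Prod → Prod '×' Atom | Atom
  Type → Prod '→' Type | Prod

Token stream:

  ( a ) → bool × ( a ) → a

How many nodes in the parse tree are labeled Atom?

[Type [Prod [Atom ( [Type [Prod [Atom a]]] )]] → [Type [Prod [Prod [Atom bool]] × [Atom ( [Type [Prod [Atom a]]] )]] → [Type [Prod [Atom a]]]]]

6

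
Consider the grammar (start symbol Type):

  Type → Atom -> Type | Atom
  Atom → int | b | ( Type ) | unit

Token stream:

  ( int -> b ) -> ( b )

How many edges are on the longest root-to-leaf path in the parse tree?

[Type [Atom ( [Type [Atom int] -> [Type [Atom b]]] )] -> [Type [Atom ( [Type [Atom b]] )]]]

5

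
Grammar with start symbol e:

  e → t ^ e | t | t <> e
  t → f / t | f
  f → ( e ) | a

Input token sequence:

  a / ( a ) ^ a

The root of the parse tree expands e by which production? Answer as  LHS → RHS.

e → t ^ e

[e [t [f a] / [t [f ( [e [t [f a]]] )]]] ^ [e [t [f a]]]]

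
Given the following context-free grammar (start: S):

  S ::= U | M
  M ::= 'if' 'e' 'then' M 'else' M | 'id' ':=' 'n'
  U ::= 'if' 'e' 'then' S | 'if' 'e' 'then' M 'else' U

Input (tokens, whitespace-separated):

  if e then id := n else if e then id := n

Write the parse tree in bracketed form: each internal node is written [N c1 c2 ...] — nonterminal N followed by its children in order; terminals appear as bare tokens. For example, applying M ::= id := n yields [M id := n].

S
U
if e then M else U
if e then id := n else U
if e then id := n else if e then S
if e then id := n else if e then M
if e then id := n else if e then id := n

[S [U if e then [M id := n] else [U if e then [S [M id := n]]]]]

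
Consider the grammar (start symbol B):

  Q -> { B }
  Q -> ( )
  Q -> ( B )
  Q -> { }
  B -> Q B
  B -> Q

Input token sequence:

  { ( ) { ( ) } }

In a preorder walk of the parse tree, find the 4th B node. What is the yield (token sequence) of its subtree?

[B [Q { [B [Q ( )] [B [Q { [B [Q ( )]] }]]] }]]

( )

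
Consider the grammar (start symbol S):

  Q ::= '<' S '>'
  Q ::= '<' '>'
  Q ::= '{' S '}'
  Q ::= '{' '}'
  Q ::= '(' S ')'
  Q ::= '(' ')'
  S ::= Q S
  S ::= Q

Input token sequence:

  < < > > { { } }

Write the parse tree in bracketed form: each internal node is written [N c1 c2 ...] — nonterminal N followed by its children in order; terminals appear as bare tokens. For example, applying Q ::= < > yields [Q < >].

[S [Q < [S [Q < >]] >] [S [Q { [S [Q { }]] }]]]

S
Q S
< S > S
< Q > S
< < > > S
< < > > Q
< < > > { S }
< < > > { Q }
< < > > { { } }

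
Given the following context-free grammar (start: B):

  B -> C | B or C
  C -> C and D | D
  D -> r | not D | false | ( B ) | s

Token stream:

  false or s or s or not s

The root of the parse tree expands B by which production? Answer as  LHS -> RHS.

[B [B [B [B [C [D false]]] or [C [D s]]] or [C [D s]]] or [C [D not [D s]]]]

B -> B or C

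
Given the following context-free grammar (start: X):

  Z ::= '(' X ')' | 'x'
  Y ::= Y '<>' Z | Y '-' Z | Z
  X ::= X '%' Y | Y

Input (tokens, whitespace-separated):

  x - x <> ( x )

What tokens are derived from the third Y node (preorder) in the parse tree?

x

[X [Y [Y [Y [Z x]] - [Z x]] <> [Z ( [X [Y [Z x]]] )]]]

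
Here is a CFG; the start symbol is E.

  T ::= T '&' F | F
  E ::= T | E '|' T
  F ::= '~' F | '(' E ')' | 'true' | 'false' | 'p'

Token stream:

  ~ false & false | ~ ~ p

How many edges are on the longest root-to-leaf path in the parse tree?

[E [E [T [T [F ~ [F false]]] & [F false]]] | [T [F ~ [F ~ [F p]]]]]

6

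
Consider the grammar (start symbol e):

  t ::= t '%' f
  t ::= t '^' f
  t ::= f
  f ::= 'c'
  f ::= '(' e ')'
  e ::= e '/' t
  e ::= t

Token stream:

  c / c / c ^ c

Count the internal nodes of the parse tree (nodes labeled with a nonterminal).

[e [e [e [t [f c]]] / [t [f c]]] / [t [t [f c]] ^ [f c]]]

11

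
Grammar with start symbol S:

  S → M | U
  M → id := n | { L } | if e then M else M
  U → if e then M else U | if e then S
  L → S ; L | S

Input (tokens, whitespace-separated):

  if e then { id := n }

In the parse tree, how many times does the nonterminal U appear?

1

[S [U if e then [S [M { [L [S [M id := n]]] }]]]]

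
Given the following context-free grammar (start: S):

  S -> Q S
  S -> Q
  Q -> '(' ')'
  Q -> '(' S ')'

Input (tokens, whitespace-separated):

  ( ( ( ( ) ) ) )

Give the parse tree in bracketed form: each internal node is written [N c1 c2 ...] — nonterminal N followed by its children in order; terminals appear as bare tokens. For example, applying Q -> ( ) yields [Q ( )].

S
Q
( S )
( Q )
( ( S ) )
( ( Q ) )
( ( ( S ) ) )
( ( ( Q ) ) )
( ( ( ( ) ) ) )

[S [Q ( [S [Q ( [S [Q ( [S [Q ( )]] )]] )]] )]]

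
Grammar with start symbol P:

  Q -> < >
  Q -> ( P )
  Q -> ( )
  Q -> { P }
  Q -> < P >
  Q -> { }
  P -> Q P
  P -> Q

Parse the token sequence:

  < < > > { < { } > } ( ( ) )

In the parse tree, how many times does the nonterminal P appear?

7

[P [Q < [P [Q < >]] >] [P [Q { [P [Q < [P [Q { }]] >]] }] [P [Q ( [P [Q ( )]] )]]]]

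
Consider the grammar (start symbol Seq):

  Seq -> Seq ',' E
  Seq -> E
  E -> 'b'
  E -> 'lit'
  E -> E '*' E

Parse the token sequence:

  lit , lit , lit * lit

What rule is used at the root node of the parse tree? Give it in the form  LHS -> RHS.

Seq -> Seq ',' E

[Seq [Seq [Seq [E lit]] , [E lit]] , [E [E lit] * [E lit]]]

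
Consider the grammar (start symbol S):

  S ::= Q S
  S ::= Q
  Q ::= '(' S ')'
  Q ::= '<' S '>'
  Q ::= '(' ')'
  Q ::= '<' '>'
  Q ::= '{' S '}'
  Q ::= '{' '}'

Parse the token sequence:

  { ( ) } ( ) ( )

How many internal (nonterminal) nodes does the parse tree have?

[S [Q { [S [Q ( )]] }] [S [Q ( )] [S [Q ( )]]]]

8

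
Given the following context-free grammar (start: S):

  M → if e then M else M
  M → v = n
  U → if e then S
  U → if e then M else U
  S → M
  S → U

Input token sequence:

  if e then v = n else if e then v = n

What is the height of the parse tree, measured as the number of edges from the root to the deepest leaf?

5

[S [U if e then [M v = n] else [U if e then [S [M v = n]]]]]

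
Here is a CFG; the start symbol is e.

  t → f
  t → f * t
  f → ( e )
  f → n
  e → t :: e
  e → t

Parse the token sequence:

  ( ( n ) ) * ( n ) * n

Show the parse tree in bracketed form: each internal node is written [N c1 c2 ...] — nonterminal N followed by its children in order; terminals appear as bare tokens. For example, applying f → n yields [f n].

e
t
f * t
( e ) * t
( t ) * t
( f ) * t
( ( e ) ) * t
( ( t ) ) * t
( ( f ) ) * t
( ( n ) ) * t
( ( n ) ) * f * t
( ( n ) ) * ( e ) * t
( ( n ) ) * ( t ) * t
( ( n ) ) * ( f ) * t
( ( n ) ) * ( n ) * t
( ( n ) ) * ( n ) * f
( ( n ) ) * ( n ) * n

[e [t [f ( [e [t [f ( [e [t [f n]]] )]]] )] * [t [f ( [e [t [f n]]] )] * [t [f n]]]]]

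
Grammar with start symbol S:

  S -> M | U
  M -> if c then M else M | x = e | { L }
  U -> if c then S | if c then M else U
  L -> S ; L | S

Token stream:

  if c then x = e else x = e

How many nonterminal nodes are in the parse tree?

[S [M if c then [M x = e] else [M x = e]]]

4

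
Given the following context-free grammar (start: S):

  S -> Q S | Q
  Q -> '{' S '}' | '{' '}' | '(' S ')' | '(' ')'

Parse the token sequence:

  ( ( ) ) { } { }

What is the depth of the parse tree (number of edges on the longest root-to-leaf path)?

[S [Q ( [S [Q ( )]] )] [S [Q { }] [S [Q { }]]]]

4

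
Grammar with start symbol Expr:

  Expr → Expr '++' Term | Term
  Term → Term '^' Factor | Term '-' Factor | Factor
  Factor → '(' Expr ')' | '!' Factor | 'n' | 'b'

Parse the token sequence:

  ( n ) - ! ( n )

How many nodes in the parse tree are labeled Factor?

[Expr [Term [Term [Factor ( [Expr [Term [Factor n]]] )]] - [Factor ! [Factor ( [Expr [Term [Factor n]]] )]]]]

5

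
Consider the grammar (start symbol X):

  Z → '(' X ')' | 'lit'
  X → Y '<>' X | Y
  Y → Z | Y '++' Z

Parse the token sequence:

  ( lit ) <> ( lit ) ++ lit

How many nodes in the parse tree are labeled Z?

5

[X [Y [Z ( [X [Y [Z lit]]] )]] <> [X [Y [Y [Z ( [X [Y [Z lit]]] )]] ++ [Z lit]]]]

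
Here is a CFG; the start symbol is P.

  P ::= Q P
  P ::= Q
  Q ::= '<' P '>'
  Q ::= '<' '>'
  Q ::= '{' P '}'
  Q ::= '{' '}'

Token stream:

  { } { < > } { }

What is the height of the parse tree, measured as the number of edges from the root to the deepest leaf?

[P [Q { }] [P [Q { [P [Q < >]] }] [P [Q { }]]]]

5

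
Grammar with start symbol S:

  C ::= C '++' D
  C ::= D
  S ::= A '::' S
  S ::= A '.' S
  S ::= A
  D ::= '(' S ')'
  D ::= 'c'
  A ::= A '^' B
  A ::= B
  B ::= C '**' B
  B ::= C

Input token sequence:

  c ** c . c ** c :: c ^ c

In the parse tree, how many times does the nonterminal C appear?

[S [A [B [C [D c]] ** [B [C [D c]]]]] . [S [A [B [C [D c]] ** [B [C [D c]]]]] :: [S [A [A [B [C [D c]]]] ^ [B [C [D c]]]]]]]

6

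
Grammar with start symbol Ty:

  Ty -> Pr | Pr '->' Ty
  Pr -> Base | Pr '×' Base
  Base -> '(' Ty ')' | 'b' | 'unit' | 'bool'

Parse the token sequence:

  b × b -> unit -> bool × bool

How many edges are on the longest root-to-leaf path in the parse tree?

[Ty [Pr [Pr [Base b]] × [Base b]] -> [Ty [Pr [Base unit]] -> [Ty [Pr [Pr [Base bool]] × [Base bool]]]]]

6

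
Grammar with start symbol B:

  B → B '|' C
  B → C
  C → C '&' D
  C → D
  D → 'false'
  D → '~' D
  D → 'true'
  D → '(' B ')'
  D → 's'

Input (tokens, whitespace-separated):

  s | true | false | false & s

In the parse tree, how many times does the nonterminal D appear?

5

[B [B [B [B [C [D s]]] | [C [D true]]] | [C [D false]]] | [C [C [D false]] & [D s]]]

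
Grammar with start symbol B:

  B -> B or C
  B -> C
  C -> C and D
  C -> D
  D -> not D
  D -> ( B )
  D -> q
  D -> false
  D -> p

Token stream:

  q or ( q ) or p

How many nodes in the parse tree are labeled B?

[B [B [B [C [D q]]] or [C [D ( [B [C [D q]]] )]]] or [C [D p]]]

4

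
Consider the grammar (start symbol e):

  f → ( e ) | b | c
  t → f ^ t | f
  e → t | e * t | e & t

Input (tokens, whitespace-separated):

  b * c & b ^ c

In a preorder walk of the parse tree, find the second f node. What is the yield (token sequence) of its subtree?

[e [e [e [t [f b]]] * [t [f c]]] & [t [f b] ^ [t [f c]]]]

c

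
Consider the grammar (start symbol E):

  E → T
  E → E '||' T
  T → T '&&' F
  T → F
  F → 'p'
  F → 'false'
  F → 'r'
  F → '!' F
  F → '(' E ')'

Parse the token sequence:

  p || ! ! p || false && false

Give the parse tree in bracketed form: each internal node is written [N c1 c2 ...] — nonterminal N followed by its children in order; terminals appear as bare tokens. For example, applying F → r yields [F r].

[E [E [E [T [F p]]] || [T [F ! [F ! [F p]]]]] || [T [T [F false]] && [F false]]]

E
E || T
E || T || T
T || T || T
F || T || T
p || T || T
p || F || T
p || ! F || T
p || ! ! F || T
p || ! ! p || T
p || ! ! p || T && F
p || ! ! p || F && F
p || ! ! p || false && F
p || ! ! p || false && false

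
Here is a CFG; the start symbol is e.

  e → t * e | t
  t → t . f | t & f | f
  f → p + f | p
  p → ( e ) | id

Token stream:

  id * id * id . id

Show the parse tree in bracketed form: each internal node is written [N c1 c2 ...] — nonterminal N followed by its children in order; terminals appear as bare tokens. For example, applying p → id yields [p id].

[e [t [f [p id]]] * [e [t [f [p id]]] * [e [t [t [f [p id]]] . [f [p id]]]]]]

e
t * e
f * e
p * e
id * e
id * t * e
id * f * e
id * p * e
id * id * e
id * id * t
id * id * t . f
id * id * f . f
id * id * p . f
id * id * id . f
id * id * id . p
id * id * id . id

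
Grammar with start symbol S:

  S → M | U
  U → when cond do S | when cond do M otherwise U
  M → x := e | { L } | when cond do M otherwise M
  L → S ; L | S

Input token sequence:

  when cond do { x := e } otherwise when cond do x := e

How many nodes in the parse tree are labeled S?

3

[S [U when cond do [M { [L [S [M x := e]]] }] otherwise [U when cond do [S [M x := e]]]]]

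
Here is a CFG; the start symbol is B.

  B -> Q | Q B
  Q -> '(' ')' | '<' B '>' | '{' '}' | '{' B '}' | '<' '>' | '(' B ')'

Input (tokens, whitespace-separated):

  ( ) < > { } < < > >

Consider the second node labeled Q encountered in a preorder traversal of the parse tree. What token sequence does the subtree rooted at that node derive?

< >

[B [Q ( )] [B [Q < >] [B [Q { }] [B [Q < [B [Q < >]] >]]]]]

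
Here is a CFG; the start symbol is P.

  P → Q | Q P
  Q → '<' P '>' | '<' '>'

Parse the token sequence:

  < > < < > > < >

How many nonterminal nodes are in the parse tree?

[P [Q < >] [P [Q < [P [Q < >]] >] [P [Q < >]]]]

8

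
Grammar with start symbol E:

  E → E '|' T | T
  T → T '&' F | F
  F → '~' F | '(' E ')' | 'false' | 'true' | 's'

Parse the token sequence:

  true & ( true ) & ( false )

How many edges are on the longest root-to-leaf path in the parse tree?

[E [T [T [T [F true]] & [F ( [E [T [F true]]] )]] & [F ( [E [T [F false]]] )]]]

7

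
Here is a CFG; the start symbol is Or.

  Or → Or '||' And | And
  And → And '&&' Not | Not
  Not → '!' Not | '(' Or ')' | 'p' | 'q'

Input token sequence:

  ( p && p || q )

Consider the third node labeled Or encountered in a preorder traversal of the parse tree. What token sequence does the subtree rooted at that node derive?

[Or [And [Not ( [Or [Or [And [And [Not p]] && [Not p]]] || [And [Not q]]] )]]]

p && p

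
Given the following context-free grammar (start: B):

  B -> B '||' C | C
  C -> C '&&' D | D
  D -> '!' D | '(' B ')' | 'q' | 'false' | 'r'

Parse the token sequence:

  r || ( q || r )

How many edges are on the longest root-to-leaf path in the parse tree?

7

[B [B [C [D r]]] || [C [D ( [B [B [C [D q]]] || [C [D r]]] )]]]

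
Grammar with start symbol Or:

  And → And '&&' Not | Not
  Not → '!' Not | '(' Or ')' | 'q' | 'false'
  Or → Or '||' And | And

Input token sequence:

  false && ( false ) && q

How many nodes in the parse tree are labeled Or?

[Or [And [And [And [Not false]] && [Not ( [Or [And [Not false]]] )]] && [Not q]]]

2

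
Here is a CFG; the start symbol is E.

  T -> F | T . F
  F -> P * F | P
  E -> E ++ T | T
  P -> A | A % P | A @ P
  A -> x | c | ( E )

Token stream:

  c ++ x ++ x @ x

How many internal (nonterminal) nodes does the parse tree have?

[E [E [E [T [F [P [A c]]]]] ++ [T [F [P [A x]]]]] ++ [T [F [P [A x] @ [P [A x]]]]]]

17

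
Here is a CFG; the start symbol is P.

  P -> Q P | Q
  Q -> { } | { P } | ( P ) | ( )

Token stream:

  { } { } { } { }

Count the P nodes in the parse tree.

4

[P [Q { }] [P [Q { }] [P [Q { }] [P [Q { }]]]]]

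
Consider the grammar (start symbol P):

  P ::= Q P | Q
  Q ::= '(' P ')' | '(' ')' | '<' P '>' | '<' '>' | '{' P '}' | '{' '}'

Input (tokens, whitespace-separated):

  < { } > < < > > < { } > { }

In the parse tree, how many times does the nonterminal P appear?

7

[P [Q < [P [Q { }]] >] [P [Q < [P [Q < >]] >] [P [Q < [P [Q { }]] >] [P [Q { }]]]]]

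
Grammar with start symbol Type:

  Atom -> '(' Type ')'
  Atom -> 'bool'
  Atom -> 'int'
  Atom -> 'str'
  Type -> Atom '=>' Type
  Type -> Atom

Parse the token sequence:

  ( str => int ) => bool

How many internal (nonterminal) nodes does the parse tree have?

[Type [Atom ( [Type [Atom str] => [Type [Atom int]]] )] => [Type [Atom bool]]]

8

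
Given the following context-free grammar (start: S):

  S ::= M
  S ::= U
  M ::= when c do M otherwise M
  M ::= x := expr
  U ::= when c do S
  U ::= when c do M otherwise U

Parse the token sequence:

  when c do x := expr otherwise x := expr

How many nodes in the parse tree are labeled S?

[S [M when c do [M x := expr] otherwise [M x := expr]]]

1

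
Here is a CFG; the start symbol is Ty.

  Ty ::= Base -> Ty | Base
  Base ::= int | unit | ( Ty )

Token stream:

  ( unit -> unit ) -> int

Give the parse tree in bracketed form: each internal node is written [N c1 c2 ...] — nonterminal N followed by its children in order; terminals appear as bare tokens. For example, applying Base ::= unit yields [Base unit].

Ty
Base -> Ty
( Ty ) -> Ty
( Base -> Ty ) -> Ty
( unit -> Ty ) -> Ty
( unit -> Base ) -> Ty
( unit -> unit ) -> Ty
( unit -> unit ) -> Base
( unit -> unit ) -> int

[Ty [Base ( [Ty [Base unit] -> [Ty [Base unit]]] )] -> [Ty [Base int]]]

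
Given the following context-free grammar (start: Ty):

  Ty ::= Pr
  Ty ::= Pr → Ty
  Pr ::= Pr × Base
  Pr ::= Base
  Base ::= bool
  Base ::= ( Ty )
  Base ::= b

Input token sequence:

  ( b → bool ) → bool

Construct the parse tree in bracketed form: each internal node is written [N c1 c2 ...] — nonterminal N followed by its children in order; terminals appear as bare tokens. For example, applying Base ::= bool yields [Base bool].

[Ty [Pr [Base ( [Ty [Pr [Base b]] → [Ty [Pr [Base bool]]]] )]] → [Ty [Pr [Base bool]]]]

Ty
Pr → Ty
Base → Ty
( Ty ) → Ty
( Pr → Ty ) → Ty
( Base → Ty ) → Ty
( b → Ty ) → Ty
( b → Pr ) → Ty
( b → Base ) → Ty
( b → bool ) → Ty
( b → bool ) → Pr
( b → bool ) → Base
( b → bool ) → bool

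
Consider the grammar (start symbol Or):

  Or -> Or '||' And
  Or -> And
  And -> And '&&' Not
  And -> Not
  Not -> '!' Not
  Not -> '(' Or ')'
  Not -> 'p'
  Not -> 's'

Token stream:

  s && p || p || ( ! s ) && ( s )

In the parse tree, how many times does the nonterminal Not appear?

[Or [Or [Or [And [And [Not s]] && [Not p]]] || [And [Not p]]] || [And [And [Not ( [Or [And [Not ! [Not s]]]] )]] && [Not ( [Or [And [Not s]]] )]]]

8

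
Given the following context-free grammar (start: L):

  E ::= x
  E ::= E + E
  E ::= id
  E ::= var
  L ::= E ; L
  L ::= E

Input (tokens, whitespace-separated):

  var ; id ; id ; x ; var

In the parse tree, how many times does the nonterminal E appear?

[L [E var] ; [L [E id] ; [L [E id] ; [L [E x] ; [L [E var]]]]]]

5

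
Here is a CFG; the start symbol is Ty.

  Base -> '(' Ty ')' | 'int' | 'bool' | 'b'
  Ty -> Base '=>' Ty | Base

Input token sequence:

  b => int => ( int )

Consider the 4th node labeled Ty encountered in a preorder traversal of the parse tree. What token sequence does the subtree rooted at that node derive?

[Ty [Base b] => [Ty [Base int] => [Ty [Base ( [Ty [Base int]] )]]]]

int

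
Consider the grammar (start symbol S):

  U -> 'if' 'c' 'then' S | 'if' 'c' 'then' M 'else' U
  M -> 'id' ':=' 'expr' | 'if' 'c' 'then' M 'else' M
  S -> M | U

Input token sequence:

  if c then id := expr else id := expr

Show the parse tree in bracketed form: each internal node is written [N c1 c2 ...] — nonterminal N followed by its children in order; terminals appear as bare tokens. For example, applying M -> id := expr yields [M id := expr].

[S [M if c then [M id := expr] else [M id := expr]]]

S
M
if c then M else M
if c then id := expr else M
if c then id := expr else id := expr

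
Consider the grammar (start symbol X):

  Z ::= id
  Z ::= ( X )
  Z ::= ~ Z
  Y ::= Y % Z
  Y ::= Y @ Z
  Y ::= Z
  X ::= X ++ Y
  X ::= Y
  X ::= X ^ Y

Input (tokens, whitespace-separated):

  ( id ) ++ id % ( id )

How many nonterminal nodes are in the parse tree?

[X [X [Y [Z ( [X [Y [Z id]]] )]]] ++ [Y [Y [Z id]] % [Z ( [X [Y [Z id]]] )]]]

14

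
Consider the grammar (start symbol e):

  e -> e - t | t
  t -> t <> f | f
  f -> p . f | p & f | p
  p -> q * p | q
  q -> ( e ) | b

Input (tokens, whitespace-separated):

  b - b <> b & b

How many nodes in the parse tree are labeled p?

4

[e [e [t [f [p [q b]]]]] - [t [t [f [p [q b]]]] <> [f [p [q b]] & [f [p [q b]]]]]]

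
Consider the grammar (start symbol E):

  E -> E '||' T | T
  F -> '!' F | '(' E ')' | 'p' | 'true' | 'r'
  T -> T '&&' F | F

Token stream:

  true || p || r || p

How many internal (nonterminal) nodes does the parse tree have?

[E [E [E [E [T [F true]]] || [T [F p]]] || [T [F r]]] || [T [F p]]]

12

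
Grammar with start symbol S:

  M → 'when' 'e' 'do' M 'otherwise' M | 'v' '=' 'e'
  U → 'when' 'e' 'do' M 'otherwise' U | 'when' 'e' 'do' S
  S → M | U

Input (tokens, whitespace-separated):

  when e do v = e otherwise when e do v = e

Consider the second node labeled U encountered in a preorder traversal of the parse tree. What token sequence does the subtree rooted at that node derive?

when e do v = e

[S [U when e do [M v = e] otherwise [U when e do [S [M v = e]]]]]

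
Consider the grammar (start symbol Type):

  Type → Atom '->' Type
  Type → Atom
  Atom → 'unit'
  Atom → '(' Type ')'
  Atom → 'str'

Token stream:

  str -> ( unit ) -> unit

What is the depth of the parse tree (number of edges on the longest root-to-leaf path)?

5

[Type [Atom str] -> [Type [Atom ( [Type [Atom unit]] )] -> [Type [Atom unit]]]]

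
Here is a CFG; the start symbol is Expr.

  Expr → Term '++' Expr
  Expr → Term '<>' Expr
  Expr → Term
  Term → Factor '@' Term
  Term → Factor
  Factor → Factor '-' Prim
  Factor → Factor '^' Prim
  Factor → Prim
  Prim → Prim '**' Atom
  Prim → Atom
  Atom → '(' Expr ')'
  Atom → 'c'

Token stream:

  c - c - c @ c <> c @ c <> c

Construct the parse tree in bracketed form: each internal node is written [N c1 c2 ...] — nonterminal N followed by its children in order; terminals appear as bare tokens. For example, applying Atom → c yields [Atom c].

[Expr [Term [Factor [Factor [Factor [Prim [Atom c]]] - [Prim [Atom c]]] - [Prim [Atom c]]] @ [Term [Factor [Prim [Atom c]]]]] <> [Expr [Term [Factor [Prim [Atom c]]] @ [Term [Factor [Prim [Atom c]]]]] <> [Expr [Term [Factor [Prim [Atom c]]]]]]]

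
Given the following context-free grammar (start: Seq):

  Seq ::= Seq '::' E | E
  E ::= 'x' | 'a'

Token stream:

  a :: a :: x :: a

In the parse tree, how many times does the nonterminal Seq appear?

[Seq [Seq [Seq [Seq [E a]] :: [E a]] :: [E x]] :: [E a]]

4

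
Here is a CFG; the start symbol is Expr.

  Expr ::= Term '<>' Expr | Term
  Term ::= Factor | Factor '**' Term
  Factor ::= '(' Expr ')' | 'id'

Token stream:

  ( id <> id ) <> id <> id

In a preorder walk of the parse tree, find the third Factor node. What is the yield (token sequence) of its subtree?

id

[Expr [Term [Factor ( [Expr [Term [Factor id]] <> [Expr [Term [Factor id]]]] )]] <> [Expr [Term [Factor id]] <> [Expr [Term [Factor id]]]]]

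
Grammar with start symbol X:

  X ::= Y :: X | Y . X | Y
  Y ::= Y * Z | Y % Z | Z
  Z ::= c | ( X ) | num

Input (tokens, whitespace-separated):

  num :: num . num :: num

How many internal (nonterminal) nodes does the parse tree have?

[X [Y [Z num]] :: [X [Y [Z num]] . [X [Y [Z num]] :: [X [Y [Z num]]]]]]

12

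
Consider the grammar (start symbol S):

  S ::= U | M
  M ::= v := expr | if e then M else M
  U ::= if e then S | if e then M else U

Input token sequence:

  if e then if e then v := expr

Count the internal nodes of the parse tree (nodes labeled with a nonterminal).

[S [U if e then [S [U if e then [S [M v := expr]]]]]]

6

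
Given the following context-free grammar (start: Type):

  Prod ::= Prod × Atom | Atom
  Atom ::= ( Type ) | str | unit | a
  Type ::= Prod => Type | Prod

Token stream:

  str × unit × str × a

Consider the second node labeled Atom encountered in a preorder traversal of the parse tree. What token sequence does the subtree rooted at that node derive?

[Type [Prod [Prod [Prod [Prod [Atom str]] × [Atom unit]] × [Atom str]] × [Atom a]]]

unit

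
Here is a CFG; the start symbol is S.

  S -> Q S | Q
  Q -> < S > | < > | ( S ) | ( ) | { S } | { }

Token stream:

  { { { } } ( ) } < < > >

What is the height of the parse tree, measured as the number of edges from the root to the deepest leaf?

[S [Q { [S [Q { [S [Q { }]] }] [S [Q ( )]]] }] [S [Q < [S [Q < >]] >]]]

6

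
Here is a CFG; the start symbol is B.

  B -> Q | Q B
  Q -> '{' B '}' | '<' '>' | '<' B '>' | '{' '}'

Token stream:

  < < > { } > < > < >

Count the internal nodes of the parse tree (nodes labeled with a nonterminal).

[B [Q < [B [Q < >] [B [Q { }]]] >] [B [Q < >] [B [Q < >]]]]

10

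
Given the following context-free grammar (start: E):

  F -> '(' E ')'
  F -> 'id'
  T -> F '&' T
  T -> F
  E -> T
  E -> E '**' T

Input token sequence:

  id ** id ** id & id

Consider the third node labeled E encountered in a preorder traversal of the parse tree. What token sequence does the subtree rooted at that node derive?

[E [E [E [T [F id]]] ** [T [F id]]] ** [T [F id] & [T [F id]]]]

id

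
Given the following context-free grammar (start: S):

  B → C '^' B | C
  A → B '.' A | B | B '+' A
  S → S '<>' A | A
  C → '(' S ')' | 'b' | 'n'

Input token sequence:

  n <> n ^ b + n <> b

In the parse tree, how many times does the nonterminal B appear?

[S [S [S [A [B [C n]]]] <> [A [B [C n] ^ [B [C b]]] + [A [B [C n]]]]] <> [A [B [C b]]]]

5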